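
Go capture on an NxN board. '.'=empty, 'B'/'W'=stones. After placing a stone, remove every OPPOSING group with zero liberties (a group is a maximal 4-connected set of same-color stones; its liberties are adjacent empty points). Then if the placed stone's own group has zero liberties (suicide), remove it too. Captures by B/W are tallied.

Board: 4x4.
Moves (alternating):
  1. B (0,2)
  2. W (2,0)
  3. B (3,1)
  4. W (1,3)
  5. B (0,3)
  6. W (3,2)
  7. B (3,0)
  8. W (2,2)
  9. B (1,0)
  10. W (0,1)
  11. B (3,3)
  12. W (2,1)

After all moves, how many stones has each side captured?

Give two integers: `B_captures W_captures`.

Move 1: B@(0,2) -> caps B=0 W=0
Move 2: W@(2,0) -> caps B=0 W=0
Move 3: B@(3,1) -> caps B=0 W=0
Move 4: W@(1,3) -> caps B=0 W=0
Move 5: B@(0,3) -> caps B=0 W=0
Move 6: W@(3,2) -> caps B=0 W=0
Move 7: B@(3,0) -> caps B=0 W=0
Move 8: W@(2,2) -> caps B=0 W=0
Move 9: B@(1,0) -> caps B=0 W=0
Move 10: W@(0,1) -> caps B=0 W=0
Move 11: B@(3,3) -> caps B=0 W=0
Move 12: W@(2,1) -> caps B=0 W=2

Answer: 0 2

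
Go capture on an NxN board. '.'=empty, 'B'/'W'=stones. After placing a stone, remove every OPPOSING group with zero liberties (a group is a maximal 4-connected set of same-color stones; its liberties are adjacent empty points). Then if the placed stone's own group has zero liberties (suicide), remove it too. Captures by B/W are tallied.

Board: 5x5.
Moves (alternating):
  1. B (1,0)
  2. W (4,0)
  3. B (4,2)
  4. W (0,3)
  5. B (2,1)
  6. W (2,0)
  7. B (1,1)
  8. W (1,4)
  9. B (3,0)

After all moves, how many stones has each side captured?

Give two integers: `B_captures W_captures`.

Move 1: B@(1,0) -> caps B=0 W=0
Move 2: W@(4,0) -> caps B=0 W=0
Move 3: B@(4,2) -> caps B=0 W=0
Move 4: W@(0,3) -> caps B=0 W=0
Move 5: B@(2,1) -> caps B=0 W=0
Move 6: W@(2,0) -> caps B=0 W=0
Move 7: B@(1,1) -> caps B=0 W=0
Move 8: W@(1,4) -> caps B=0 W=0
Move 9: B@(3,0) -> caps B=1 W=0

Answer: 1 0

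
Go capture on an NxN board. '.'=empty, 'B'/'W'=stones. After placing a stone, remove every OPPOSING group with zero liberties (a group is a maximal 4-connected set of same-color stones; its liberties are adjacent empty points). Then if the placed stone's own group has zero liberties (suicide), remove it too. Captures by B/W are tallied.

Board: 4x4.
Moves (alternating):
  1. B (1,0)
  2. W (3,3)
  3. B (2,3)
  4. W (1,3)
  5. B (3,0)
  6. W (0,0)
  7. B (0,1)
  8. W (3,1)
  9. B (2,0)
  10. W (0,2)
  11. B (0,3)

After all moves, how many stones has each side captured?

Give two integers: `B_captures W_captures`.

Answer: 1 0

Derivation:
Move 1: B@(1,0) -> caps B=0 W=0
Move 2: W@(3,3) -> caps B=0 W=0
Move 3: B@(2,3) -> caps B=0 W=0
Move 4: W@(1,3) -> caps B=0 W=0
Move 5: B@(3,0) -> caps B=0 W=0
Move 6: W@(0,0) -> caps B=0 W=0
Move 7: B@(0,1) -> caps B=1 W=0
Move 8: W@(3,1) -> caps B=1 W=0
Move 9: B@(2,0) -> caps B=1 W=0
Move 10: W@(0,2) -> caps B=1 W=0
Move 11: B@(0,3) -> caps B=1 W=0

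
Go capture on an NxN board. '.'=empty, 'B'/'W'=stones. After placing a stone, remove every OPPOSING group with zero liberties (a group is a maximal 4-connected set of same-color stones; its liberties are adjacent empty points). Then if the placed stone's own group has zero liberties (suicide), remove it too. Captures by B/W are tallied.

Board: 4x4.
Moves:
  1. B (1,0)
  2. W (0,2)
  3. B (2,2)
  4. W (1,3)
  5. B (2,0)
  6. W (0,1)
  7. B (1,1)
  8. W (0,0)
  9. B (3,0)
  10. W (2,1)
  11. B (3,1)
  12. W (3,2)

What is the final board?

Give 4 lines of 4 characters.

Move 1: B@(1,0) -> caps B=0 W=0
Move 2: W@(0,2) -> caps B=0 W=0
Move 3: B@(2,2) -> caps B=0 W=0
Move 4: W@(1,3) -> caps B=0 W=0
Move 5: B@(2,0) -> caps B=0 W=0
Move 6: W@(0,1) -> caps B=0 W=0
Move 7: B@(1,1) -> caps B=0 W=0
Move 8: W@(0,0) -> caps B=0 W=0
Move 9: B@(3,0) -> caps B=0 W=0
Move 10: W@(2,1) -> caps B=0 W=0
Move 11: B@(3,1) -> caps B=1 W=0
Move 12: W@(3,2) -> caps B=1 W=0

Answer: WWW.
BB.W
B.B.
BBW.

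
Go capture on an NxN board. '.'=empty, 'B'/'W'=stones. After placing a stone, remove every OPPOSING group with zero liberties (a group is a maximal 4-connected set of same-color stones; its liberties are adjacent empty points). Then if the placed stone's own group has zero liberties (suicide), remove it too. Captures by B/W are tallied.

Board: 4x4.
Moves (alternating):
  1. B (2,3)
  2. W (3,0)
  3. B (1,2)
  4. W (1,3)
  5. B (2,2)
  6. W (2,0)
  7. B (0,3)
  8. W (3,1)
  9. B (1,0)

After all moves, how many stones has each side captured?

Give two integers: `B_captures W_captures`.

Answer: 1 0

Derivation:
Move 1: B@(2,3) -> caps B=0 W=0
Move 2: W@(3,0) -> caps B=0 W=0
Move 3: B@(1,2) -> caps B=0 W=0
Move 4: W@(1,3) -> caps B=0 W=0
Move 5: B@(2,2) -> caps B=0 W=0
Move 6: W@(2,0) -> caps B=0 W=0
Move 7: B@(0,3) -> caps B=1 W=0
Move 8: W@(3,1) -> caps B=1 W=0
Move 9: B@(1,0) -> caps B=1 W=0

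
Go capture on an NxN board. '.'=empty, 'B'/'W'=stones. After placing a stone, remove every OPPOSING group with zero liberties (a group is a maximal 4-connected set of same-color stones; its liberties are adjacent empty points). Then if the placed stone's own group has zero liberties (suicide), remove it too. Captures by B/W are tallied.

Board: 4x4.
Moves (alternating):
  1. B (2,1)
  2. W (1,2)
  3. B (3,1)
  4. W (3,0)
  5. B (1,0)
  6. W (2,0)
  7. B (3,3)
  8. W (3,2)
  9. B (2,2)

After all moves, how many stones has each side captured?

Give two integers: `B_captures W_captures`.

Answer: 1 0

Derivation:
Move 1: B@(2,1) -> caps B=0 W=0
Move 2: W@(1,2) -> caps B=0 W=0
Move 3: B@(3,1) -> caps B=0 W=0
Move 4: W@(3,0) -> caps B=0 W=0
Move 5: B@(1,0) -> caps B=0 W=0
Move 6: W@(2,0) -> caps B=0 W=0
Move 7: B@(3,3) -> caps B=0 W=0
Move 8: W@(3,2) -> caps B=0 W=0
Move 9: B@(2,2) -> caps B=1 W=0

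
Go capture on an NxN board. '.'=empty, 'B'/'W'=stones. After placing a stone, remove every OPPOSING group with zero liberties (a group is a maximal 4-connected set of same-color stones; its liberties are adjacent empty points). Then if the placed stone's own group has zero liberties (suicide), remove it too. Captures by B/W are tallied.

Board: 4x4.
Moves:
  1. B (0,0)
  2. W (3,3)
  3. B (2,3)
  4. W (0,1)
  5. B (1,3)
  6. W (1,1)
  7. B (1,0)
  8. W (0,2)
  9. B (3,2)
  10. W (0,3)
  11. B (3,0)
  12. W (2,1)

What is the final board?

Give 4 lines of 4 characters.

Answer: BWWW
BW.B
.W.B
B.B.

Derivation:
Move 1: B@(0,0) -> caps B=0 W=0
Move 2: W@(3,3) -> caps B=0 W=0
Move 3: B@(2,3) -> caps B=0 W=0
Move 4: W@(0,1) -> caps B=0 W=0
Move 5: B@(1,3) -> caps B=0 W=0
Move 6: W@(1,1) -> caps B=0 W=0
Move 7: B@(1,0) -> caps B=0 W=0
Move 8: W@(0,2) -> caps B=0 W=0
Move 9: B@(3,2) -> caps B=1 W=0
Move 10: W@(0,3) -> caps B=1 W=0
Move 11: B@(3,0) -> caps B=1 W=0
Move 12: W@(2,1) -> caps B=1 W=0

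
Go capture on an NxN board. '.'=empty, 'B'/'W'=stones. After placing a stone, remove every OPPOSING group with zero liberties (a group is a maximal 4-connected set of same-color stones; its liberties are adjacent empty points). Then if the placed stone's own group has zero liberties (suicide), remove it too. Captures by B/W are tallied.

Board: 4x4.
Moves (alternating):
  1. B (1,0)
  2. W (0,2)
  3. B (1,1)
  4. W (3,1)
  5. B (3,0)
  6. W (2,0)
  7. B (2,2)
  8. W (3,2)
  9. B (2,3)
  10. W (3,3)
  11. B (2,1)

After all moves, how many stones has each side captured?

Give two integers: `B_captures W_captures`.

Answer: 0 1

Derivation:
Move 1: B@(1,0) -> caps B=0 W=0
Move 2: W@(0,2) -> caps B=0 W=0
Move 3: B@(1,1) -> caps B=0 W=0
Move 4: W@(3,1) -> caps B=0 W=0
Move 5: B@(3,0) -> caps B=0 W=0
Move 6: W@(2,0) -> caps B=0 W=1
Move 7: B@(2,2) -> caps B=0 W=1
Move 8: W@(3,2) -> caps B=0 W=1
Move 9: B@(2,3) -> caps B=0 W=1
Move 10: W@(3,3) -> caps B=0 W=1
Move 11: B@(2,1) -> caps B=0 W=1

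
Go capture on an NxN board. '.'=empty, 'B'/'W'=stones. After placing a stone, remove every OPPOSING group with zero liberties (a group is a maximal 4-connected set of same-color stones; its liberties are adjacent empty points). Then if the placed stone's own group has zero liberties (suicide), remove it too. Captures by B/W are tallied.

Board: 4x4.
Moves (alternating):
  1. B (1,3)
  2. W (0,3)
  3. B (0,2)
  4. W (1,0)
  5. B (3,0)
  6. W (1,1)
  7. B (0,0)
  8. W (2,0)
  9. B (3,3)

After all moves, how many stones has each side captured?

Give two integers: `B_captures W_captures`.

Move 1: B@(1,3) -> caps B=0 W=0
Move 2: W@(0,3) -> caps B=0 W=0
Move 3: B@(0,2) -> caps B=1 W=0
Move 4: W@(1,0) -> caps B=1 W=0
Move 5: B@(3,0) -> caps B=1 W=0
Move 6: W@(1,1) -> caps B=1 W=0
Move 7: B@(0,0) -> caps B=1 W=0
Move 8: W@(2,0) -> caps B=1 W=0
Move 9: B@(3,3) -> caps B=1 W=0

Answer: 1 0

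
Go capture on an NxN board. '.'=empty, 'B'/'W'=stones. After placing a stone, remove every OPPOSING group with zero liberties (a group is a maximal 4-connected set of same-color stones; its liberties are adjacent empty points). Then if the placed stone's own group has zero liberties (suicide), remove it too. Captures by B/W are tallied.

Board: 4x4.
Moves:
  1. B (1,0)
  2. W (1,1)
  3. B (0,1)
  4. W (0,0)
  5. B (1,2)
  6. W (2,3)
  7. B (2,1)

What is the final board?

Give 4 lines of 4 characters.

Answer: .B..
B.B.
.B.W
....

Derivation:
Move 1: B@(1,0) -> caps B=0 W=0
Move 2: W@(1,1) -> caps B=0 W=0
Move 3: B@(0,1) -> caps B=0 W=0
Move 4: W@(0,0) -> caps B=0 W=0
Move 5: B@(1,2) -> caps B=0 W=0
Move 6: W@(2,3) -> caps B=0 W=0
Move 7: B@(2,1) -> caps B=1 W=0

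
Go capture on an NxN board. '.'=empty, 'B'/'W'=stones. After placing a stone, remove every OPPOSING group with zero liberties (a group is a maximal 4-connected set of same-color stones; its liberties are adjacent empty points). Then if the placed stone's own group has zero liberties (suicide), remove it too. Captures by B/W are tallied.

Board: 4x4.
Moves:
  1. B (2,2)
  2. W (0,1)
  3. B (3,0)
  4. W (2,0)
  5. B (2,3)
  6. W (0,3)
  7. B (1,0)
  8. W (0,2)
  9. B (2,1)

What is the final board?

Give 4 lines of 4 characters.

Answer: .WWW
B...
.BBB
B...

Derivation:
Move 1: B@(2,2) -> caps B=0 W=0
Move 2: W@(0,1) -> caps B=0 W=0
Move 3: B@(3,0) -> caps B=0 W=0
Move 4: W@(2,0) -> caps B=0 W=0
Move 5: B@(2,3) -> caps B=0 W=0
Move 6: W@(0,3) -> caps B=0 W=0
Move 7: B@(1,0) -> caps B=0 W=0
Move 8: W@(0,2) -> caps B=0 W=0
Move 9: B@(2,1) -> caps B=1 W=0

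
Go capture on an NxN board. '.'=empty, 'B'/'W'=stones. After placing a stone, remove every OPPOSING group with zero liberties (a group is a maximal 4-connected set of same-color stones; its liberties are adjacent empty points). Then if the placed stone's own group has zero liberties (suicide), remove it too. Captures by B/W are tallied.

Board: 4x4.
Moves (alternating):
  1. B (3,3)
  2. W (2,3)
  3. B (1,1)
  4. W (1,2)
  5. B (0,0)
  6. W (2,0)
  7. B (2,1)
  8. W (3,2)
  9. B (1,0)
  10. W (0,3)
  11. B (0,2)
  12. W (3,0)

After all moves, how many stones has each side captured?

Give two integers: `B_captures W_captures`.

Answer: 0 1

Derivation:
Move 1: B@(3,3) -> caps B=0 W=0
Move 2: W@(2,3) -> caps B=0 W=0
Move 3: B@(1,1) -> caps B=0 W=0
Move 4: W@(1,2) -> caps B=0 W=0
Move 5: B@(0,0) -> caps B=0 W=0
Move 6: W@(2,0) -> caps B=0 W=0
Move 7: B@(2,1) -> caps B=0 W=0
Move 8: W@(3,2) -> caps B=0 W=1
Move 9: B@(1,0) -> caps B=0 W=1
Move 10: W@(0,3) -> caps B=0 W=1
Move 11: B@(0,2) -> caps B=0 W=1
Move 12: W@(3,0) -> caps B=0 W=1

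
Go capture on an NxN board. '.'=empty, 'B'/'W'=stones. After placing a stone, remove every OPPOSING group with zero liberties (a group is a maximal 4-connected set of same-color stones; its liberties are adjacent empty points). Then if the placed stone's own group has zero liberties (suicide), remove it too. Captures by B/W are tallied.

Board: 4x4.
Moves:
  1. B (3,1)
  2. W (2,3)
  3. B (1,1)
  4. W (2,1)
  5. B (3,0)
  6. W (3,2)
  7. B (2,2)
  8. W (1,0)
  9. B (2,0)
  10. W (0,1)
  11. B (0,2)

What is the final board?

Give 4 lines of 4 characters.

Answer: .WB.
WB..
B.BW
BBW.

Derivation:
Move 1: B@(3,1) -> caps B=0 W=0
Move 2: W@(2,3) -> caps B=0 W=0
Move 3: B@(1,1) -> caps B=0 W=0
Move 4: W@(2,1) -> caps B=0 W=0
Move 5: B@(3,0) -> caps B=0 W=0
Move 6: W@(3,2) -> caps B=0 W=0
Move 7: B@(2,2) -> caps B=0 W=0
Move 8: W@(1,0) -> caps B=0 W=0
Move 9: B@(2,0) -> caps B=1 W=0
Move 10: W@(0,1) -> caps B=1 W=0
Move 11: B@(0,2) -> caps B=1 W=0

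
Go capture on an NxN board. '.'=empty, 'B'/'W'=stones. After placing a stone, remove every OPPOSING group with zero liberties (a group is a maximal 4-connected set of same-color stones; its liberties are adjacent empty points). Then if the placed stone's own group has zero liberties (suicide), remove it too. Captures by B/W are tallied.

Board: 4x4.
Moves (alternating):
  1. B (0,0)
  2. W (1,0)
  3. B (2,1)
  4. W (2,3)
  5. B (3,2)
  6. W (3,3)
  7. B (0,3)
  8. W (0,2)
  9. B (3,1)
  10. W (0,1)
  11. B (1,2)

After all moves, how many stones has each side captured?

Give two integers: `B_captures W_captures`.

Move 1: B@(0,0) -> caps B=0 W=0
Move 2: W@(1,0) -> caps B=0 W=0
Move 3: B@(2,1) -> caps B=0 W=0
Move 4: W@(2,3) -> caps B=0 W=0
Move 5: B@(3,2) -> caps B=0 W=0
Move 6: W@(3,3) -> caps B=0 W=0
Move 7: B@(0,3) -> caps B=0 W=0
Move 8: W@(0,2) -> caps B=0 W=0
Move 9: B@(3,1) -> caps B=0 W=0
Move 10: W@(0,1) -> caps B=0 W=1
Move 11: B@(1,2) -> caps B=0 W=1

Answer: 0 1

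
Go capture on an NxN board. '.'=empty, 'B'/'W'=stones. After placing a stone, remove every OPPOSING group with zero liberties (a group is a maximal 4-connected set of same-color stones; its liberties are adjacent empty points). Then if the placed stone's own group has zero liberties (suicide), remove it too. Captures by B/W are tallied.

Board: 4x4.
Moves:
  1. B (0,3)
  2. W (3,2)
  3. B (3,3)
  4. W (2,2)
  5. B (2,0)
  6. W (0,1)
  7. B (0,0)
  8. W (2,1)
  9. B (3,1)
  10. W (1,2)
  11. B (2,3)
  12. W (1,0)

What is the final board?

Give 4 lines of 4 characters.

Answer: .W.B
W.W.
BWWB
.BWB

Derivation:
Move 1: B@(0,3) -> caps B=0 W=0
Move 2: W@(3,2) -> caps B=0 W=0
Move 3: B@(3,3) -> caps B=0 W=0
Move 4: W@(2,2) -> caps B=0 W=0
Move 5: B@(2,0) -> caps B=0 W=0
Move 6: W@(0,1) -> caps B=0 W=0
Move 7: B@(0,0) -> caps B=0 W=0
Move 8: W@(2,1) -> caps B=0 W=0
Move 9: B@(3,1) -> caps B=0 W=0
Move 10: W@(1,2) -> caps B=0 W=0
Move 11: B@(2,3) -> caps B=0 W=0
Move 12: W@(1,0) -> caps B=0 W=1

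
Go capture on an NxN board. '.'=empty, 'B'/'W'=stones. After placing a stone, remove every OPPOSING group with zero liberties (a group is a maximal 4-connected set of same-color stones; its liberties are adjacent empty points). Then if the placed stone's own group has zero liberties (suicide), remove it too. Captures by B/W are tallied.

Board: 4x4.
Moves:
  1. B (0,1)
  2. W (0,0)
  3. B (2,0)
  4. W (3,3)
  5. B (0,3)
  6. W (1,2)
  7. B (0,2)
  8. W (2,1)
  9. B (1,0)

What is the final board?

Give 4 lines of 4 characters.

Answer: .BBB
B.W.
BW..
...W

Derivation:
Move 1: B@(0,1) -> caps B=0 W=0
Move 2: W@(0,0) -> caps B=0 W=0
Move 3: B@(2,0) -> caps B=0 W=0
Move 4: W@(3,3) -> caps B=0 W=0
Move 5: B@(0,3) -> caps B=0 W=0
Move 6: W@(1,2) -> caps B=0 W=0
Move 7: B@(0,2) -> caps B=0 W=0
Move 8: W@(2,1) -> caps B=0 W=0
Move 9: B@(1,0) -> caps B=1 W=0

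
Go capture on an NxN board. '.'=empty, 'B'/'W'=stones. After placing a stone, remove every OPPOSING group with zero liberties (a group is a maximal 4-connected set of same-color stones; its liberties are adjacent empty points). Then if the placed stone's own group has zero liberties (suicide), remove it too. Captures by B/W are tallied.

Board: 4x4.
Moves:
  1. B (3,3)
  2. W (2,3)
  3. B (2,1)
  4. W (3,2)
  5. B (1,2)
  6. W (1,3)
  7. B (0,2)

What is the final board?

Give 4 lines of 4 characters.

Move 1: B@(3,3) -> caps B=0 W=0
Move 2: W@(2,3) -> caps B=0 W=0
Move 3: B@(2,1) -> caps B=0 W=0
Move 4: W@(3,2) -> caps B=0 W=1
Move 5: B@(1,2) -> caps B=0 W=1
Move 6: W@(1,3) -> caps B=0 W=1
Move 7: B@(0,2) -> caps B=0 W=1

Answer: ..B.
..BW
.B.W
..W.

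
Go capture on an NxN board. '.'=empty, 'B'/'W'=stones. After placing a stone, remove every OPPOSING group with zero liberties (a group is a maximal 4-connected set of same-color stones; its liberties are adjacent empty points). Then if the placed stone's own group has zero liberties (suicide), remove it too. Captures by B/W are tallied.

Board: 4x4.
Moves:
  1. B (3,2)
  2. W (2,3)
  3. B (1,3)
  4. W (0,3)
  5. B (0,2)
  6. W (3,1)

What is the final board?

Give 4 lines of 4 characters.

Move 1: B@(3,2) -> caps B=0 W=0
Move 2: W@(2,3) -> caps B=0 W=0
Move 3: B@(1,3) -> caps B=0 W=0
Move 4: W@(0,3) -> caps B=0 W=0
Move 5: B@(0,2) -> caps B=1 W=0
Move 6: W@(3,1) -> caps B=1 W=0

Answer: ..B.
...B
...W
.WB.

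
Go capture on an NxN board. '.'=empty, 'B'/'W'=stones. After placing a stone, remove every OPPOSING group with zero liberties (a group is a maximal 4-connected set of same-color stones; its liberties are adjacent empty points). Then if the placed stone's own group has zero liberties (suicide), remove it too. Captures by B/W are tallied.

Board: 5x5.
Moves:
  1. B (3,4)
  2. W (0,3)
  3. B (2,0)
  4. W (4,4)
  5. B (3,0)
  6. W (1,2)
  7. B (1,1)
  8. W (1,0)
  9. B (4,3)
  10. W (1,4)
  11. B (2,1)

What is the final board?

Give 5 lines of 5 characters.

Answer: ...W.
WBW.W
BB...
B...B
...B.

Derivation:
Move 1: B@(3,4) -> caps B=0 W=0
Move 2: W@(0,3) -> caps B=0 W=0
Move 3: B@(2,0) -> caps B=0 W=0
Move 4: W@(4,4) -> caps B=0 W=0
Move 5: B@(3,0) -> caps B=0 W=0
Move 6: W@(1,2) -> caps B=0 W=0
Move 7: B@(1,1) -> caps B=0 W=0
Move 8: W@(1,0) -> caps B=0 W=0
Move 9: B@(4,3) -> caps B=1 W=0
Move 10: W@(1,4) -> caps B=1 W=0
Move 11: B@(2,1) -> caps B=1 W=0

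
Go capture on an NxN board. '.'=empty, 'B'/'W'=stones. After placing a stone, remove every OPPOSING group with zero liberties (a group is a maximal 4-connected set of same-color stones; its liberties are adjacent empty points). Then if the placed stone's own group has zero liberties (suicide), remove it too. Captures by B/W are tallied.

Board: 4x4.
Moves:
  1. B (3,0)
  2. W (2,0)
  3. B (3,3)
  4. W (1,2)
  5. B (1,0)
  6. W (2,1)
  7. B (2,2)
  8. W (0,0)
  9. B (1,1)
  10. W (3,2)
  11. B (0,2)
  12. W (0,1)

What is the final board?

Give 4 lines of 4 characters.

Answer: WWB.
..W.
WWB.
B.WB

Derivation:
Move 1: B@(3,0) -> caps B=0 W=0
Move 2: W@(2,0) -> caps B=0 W=0
Move 3: B@(3,3) -> caps B=0 W=0
Move 4: W@(1,2) -> caps B=0 W=0
Move 5: B@(1,0) -> caps B=0 W=0
Move 6: W@(2,1) -> caps B=0 W=0
Move 7: B@(2,2) -> caps B=0 W=0
Move 8: W@(0,0) -> caps B=0 W=0
Move 9: B@(1,1) -> caps B=0 W=0
Move 10: W@(3,2) -> caps B=0 W=0
Move 11: B@(0,2) -> caps B=0 W=0
Move 12: W@(0,1) -> caps B=0 W=2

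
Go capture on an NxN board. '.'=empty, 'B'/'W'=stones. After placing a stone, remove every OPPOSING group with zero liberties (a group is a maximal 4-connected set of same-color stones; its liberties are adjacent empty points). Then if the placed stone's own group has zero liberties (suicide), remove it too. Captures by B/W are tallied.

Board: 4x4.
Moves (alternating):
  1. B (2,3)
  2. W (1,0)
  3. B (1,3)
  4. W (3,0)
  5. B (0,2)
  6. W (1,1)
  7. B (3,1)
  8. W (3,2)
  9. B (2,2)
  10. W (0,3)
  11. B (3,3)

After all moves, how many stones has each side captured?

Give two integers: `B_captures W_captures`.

Move 1: B@(2,3) -> caps B=0 W=0
Move 2: W@(1,0) -> caps B=0 W=0
Move 3: B@(1,3) -> caps B=0 W=0
Move 4: W@(3,0) -> caps B=0 W=0
Move 5: B@(0,2) -> caps B=0 W=0
Move 6: W@(1,1) -> caps B=0 W=0
Move 7: B@(3,1) -> caps B=0 W=0
Move 8: W@(3,2) -> caps B=0 W=0
Move 9: B@(2,2) -> caps B=0 W=0
Move 10: W@(0,3) -> caps B=0 W=0
Move 11: B@(3,3) -> caps B=1 W=0

Answer: 1 0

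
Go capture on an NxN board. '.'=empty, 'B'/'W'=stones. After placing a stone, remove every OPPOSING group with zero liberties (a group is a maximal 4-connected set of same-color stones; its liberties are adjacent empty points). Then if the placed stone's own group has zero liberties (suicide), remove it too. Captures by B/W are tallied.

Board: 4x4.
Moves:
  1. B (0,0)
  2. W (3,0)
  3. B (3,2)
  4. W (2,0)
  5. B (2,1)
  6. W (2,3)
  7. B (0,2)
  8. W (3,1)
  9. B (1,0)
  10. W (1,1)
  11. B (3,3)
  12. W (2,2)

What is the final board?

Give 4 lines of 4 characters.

Move 1: B@(0,0) -> caps B=0 W=0
Move 2: W@(3,0) -> caps B=0 W=0
Move 3: B@(3,2) -> caps B=0 W=0
Move 4: W@(2,0) -> caps B=0 W=0
Move 5: B@(2,1) -> caps B=0 W=0
Move 6: W@(2,3) -> caps B=0 W=0
Move 7: B@(0,2) -> caps B=0 W=0
Move 8: W@(3,1) -> caps B=0 W=0
Move 9: B@(1,0) -> caps B=3 W=0
Move 10: W@(1,1) -> caps B=3 W=0
Move 11: B@(3,3) -> caps B=3 W=0
Move 12: W@(2,2) -> caps B=3 W=0

Answer: B.B.
BW..
.BWW
..BB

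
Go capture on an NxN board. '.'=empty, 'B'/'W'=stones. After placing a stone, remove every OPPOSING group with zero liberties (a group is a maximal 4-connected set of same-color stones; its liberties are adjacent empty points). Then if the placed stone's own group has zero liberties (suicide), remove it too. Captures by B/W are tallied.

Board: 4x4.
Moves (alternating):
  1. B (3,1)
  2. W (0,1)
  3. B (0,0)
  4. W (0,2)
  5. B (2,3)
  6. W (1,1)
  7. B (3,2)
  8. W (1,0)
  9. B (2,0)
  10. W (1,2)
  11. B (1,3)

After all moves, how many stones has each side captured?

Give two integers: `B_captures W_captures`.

Move 1: B@(3,1) -> caps B=0 W=0
Move 2: W@(0,1) -> caps B=0 W=0
Move 3: B@(0,0) -> caps B=0 W=0
Move 4: W@(0,2) -> caps B=0 W=0
Move 5: B@(2,3) -> caps B=0 W=0
Move 6: W@(1,1) -> caps B=0 W=0
Move 7: B@(3,2) -> caps B=0 W=0
Move 8: W@(1,0) -> caps B=0 W=1
Move 9: B@(2,0) -> caps B=0 W=1
Move 10: W@(1,2) -> caps B=0 W=1
Move 11: B@(1,3) -> caps B=0 W=1

Answer: 0 1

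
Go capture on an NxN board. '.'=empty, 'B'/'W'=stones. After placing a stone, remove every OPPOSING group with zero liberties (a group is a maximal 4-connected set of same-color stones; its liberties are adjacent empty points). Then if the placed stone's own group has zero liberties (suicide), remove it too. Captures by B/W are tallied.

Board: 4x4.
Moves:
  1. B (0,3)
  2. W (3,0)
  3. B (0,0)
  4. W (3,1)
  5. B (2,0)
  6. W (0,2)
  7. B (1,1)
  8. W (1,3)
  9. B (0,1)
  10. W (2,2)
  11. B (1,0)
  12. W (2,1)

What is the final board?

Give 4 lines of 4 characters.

Answer: BBW.
BB.W
BWW.
WW..

Derivation:
Move 1: B@(0,3) -> caps B=0 W=0
Move 2: W@(3,0) -> caps B=0 W=0
Move 3: B@(0,0) -> caps B=0 W=0
Move 4: W@(3,1) -> caps B=0 W=0
Move 5: B@(2,0) -> caps B=0 W=0
Move 6: W@(0,2) -> caps B=0 W=0
Move 7: B@(1,1) -> caps B=0 W=0
Move 8: W@(1,3) -> caps B=0 W=1
Move 9: B@(0,1) -> caps B=0 W=1
Move 10: W@(2,2) -> caps B=0 W=1
Move 11: B@(1,0) -> caps B=0 W=1
Move 12: W@(2,1) -> caps B=0 W=1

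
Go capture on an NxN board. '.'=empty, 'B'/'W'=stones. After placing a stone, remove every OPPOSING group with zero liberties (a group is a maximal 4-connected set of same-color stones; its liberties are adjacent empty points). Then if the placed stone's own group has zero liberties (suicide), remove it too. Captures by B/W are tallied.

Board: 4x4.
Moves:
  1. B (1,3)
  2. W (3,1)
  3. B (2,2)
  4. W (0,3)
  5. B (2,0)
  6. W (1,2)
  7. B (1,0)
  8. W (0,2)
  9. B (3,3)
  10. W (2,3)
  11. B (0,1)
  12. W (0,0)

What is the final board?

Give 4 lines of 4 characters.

Answer: .BWW
B.W.
B.BW
.W.B

Derivation:
Move 1: B@(1,3) -> caps B=0 W=0
Move 2: W@(3,1) -> caps B=0 W=0
Move 3: B@(2,2) -> caps B=0 W=0
Move 4: W@(0,3) -> caps B=0 W=0
Move 5: B@(2,0) -> caps B=0 W=0
Move 6: W@(1,2) -> caps B=0 W=0
Move 7: B@(1,0) -> caps B=0 W=0
Move 8: W@(0,2) -> caps B=0 W=0
Move 9: B@(3,3) -> caps B=0 W=0
Move 10: W@(2,3) -> caps B=0 W=1
Move 11: B@(0,1) -> caps B=0 W=1
Move 12: W@(0,0) -> caps B=0 W=1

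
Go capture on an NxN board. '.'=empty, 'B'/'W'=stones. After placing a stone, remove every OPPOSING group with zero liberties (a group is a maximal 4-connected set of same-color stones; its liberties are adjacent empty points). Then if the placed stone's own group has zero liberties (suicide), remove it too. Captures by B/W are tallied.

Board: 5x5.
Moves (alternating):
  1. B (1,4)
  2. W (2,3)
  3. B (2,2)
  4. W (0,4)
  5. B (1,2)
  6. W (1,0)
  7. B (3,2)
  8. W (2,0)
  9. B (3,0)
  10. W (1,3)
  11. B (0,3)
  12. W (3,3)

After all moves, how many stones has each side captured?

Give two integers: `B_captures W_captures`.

Move 1: B@(1,4) -> caps B=0 W=0
Move 2: W@(2,3) -> caps B=0 W=0
Move 3: B@(2,2) -> caps B=0 W=0
Move 4: W@(0,4) -> caps B=0 W=0
Move 5: B@(1,2) -> caps B=0 W=0
Move 6: W@(1,0) -> caps B=0 W=0
Move 7: B@(3,2) -> caps B=0 W=0
Move 8: W@(2,0) -> caps B=0 W=0
Move 9: B@(3,0) -> caps B=0 W=0
Move 10: W@(1,3) -> caps B=0 W=0
Move 11: B@(0,3) -> caps B=1 W=0
Move 12: W@(3,3) -> caps B=1 W=0

Answer: 1 0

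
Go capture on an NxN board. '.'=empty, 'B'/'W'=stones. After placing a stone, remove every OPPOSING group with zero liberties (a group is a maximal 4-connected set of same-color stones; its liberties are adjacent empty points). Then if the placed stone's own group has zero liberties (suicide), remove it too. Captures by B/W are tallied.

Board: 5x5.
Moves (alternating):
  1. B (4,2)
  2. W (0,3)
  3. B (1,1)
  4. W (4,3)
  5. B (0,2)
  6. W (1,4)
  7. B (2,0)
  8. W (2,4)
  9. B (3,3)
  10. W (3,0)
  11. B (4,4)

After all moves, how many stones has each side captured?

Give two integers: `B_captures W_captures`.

Answer: 1 0

Derivation:
Move 1: B@(4,2) -> caps B=0 W=0
Move 2: W@(0,3) -> caps B=0 W=0
Move 3: B@(1,1) -> caps B=0 W=0
Move 4: W@(4,3) -> caps B=0 W=0
Move 5: B@(0,2) -> caps B=0 W=0
Move 6: W@(1,4) -> caps B=0 W=0
Move 7: B@(2,0) -> caps B=0 W=0
Move 8: W@(2,4) -> caps B=0 W=0
Move 9: B@(3,3) -> caps B=0 W=0
Move 10: W@(3,0) -> caps B=0 W=0
Move 11: B@(4,4) -> caps B=1 W=0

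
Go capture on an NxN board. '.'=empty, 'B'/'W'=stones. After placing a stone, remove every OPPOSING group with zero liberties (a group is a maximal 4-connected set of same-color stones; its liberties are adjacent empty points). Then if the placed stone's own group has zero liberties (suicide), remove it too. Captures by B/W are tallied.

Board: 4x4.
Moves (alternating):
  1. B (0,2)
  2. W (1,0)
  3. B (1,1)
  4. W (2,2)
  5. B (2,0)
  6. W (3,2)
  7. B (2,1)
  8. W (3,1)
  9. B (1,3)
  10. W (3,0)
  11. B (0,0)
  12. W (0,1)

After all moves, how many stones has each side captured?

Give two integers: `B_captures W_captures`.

Answer: 1 0

Derivation:
Move 1: B@(0,2) -> caps B=0 W=0
Move 2: W@(1,0) -> caps B=0 W=0
Move 3: B@(1,1) -> caps B=0 W=0
Move 4: W@(2,2) -> caps B=0 W=0
Move 5: B@(2,0) -> caps B=0 W=0
Move 6: W@(3,2) -> caps B=0 W=0
Move 7: B@(2,1) -> caps B=0 W=0
Move 8: W@(3,1) -> caps B=0 W=0
Move 9: B@(1,3) -> caps B=0 W=0
Move 10: W@(3,0) -> caps B=0 W=0
Move 11: B@(0,0) -> caps B=1 W=0
Move 12: W@(0,1) -> caps B=1 W=0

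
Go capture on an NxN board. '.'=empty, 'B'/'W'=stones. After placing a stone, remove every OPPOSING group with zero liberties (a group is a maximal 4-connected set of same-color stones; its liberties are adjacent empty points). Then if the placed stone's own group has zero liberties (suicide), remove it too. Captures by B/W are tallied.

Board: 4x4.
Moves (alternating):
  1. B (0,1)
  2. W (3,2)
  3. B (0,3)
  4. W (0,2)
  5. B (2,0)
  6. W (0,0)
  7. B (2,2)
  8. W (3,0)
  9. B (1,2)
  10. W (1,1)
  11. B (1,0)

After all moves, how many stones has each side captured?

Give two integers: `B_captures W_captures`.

Answer: 2 0

Derivation:
Move 1: B@(0,1) -> caps B=0 W=0
Move 2: W@(3,2) -> caps B=0 W=0
Move 3: B@(0,3) -> caps B=0 W=0
Move 4: W@(0,2) -> caps B=0 W=0
Move 5: B@(2,0) -> caps B=0 W=0
Move 6: W@(0,0) -> caps B=0 W=0
Move 7: B@(2,2) -> caps B=0 W=0
Move 8: W@(3,0) -> caps B=0 W=0
Move 9: B@(1,2) -> caps B=1 W=0
Move 10: W@(1,1) -> caps B=1 W=0
Move 11: B@(1,0) -> caps B=2 W=0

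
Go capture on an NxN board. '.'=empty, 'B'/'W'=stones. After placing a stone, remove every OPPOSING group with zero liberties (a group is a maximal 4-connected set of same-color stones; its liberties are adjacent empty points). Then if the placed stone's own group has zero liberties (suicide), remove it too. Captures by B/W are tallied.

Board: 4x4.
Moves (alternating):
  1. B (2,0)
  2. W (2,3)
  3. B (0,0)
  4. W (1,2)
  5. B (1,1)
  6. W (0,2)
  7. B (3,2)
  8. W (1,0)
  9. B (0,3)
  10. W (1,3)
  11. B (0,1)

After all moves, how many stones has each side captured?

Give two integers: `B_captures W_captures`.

Answer: 0 1

Derivation:
Move 1: B@(2,0) -> caps B=0 W=0
Move 2: W@(2,3) -> caps B=0 W=0
Move 3: B@(0,0) -> caps B=0 W=0
Move 4: W@(1,2) -> caps B=0 W=0
Move 5: B@(1,1) -> caps B=0 W=0
Move 6: W@(0,2) -> caps B=0 W=0
Move 7: B@(3,2) -> caps B=0 W=0
Move 8: W@(1,0) -> caps B=0 W=0
Move 9: B@(0,3) -> caps B=0 W=0
Move 10: W@(1,3) -> caps B=0 W=1
Move 11: B@(0,1) -> caps B=0 W=1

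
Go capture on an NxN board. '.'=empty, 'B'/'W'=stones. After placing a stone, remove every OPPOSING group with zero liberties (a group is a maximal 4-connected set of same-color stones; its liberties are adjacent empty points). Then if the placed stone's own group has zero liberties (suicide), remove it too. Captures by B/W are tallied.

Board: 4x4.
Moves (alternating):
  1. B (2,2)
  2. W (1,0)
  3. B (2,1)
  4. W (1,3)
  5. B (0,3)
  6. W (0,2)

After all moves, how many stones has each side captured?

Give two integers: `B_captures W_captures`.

Answer: 0 1

Derivation:
Move 1: B@(2,2) -> caps B=0 W=0
Move 2: W@(1,0) -> caps B=0 W=0
Move 3: B@(2,1) -> caps B=0 W=0
Move 4: W@(1,3) -> caps B=0 W=0
Move 5: B@(0,3) -> caps B=0 W=0
Move 6: W@(0,2) -> caps B=0 W=1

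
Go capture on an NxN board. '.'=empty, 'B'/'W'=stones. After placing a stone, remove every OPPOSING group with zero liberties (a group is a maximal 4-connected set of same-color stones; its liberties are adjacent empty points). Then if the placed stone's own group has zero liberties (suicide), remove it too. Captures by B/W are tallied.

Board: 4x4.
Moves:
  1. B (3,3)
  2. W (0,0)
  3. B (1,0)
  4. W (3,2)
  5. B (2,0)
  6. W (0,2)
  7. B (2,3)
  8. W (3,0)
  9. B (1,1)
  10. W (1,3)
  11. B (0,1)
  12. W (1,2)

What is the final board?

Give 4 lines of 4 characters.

Move 1: B@(3,3) -> caps B=0 W=0
Move 2: W@(0,0) -> caps B=0 W=0
Move 3: B@(1,0) -> caps B=0 W=0
Move 4: W@(3,2) -> caps B=0 W=0
Move 5: B@(2,0) -> caps B=0 W=0
Move 6: W@(0,2) -> caps B=0 W=0
Move 7: B@(2,3) -> caps B=0 W=0
Move 8: W@(3,0) -> caps B=0 W=0
Move 9: B@(1,1) -> caps B=0 W=0
Move 10: W@(1,3) -> caps B=0 W=0
Move 11: B@(0,1) -> caps B=1 W=0
Move 12: W@(1,2) -> caps B=1 W=0

Answer: .BW.
BBWW
B..B
W.WB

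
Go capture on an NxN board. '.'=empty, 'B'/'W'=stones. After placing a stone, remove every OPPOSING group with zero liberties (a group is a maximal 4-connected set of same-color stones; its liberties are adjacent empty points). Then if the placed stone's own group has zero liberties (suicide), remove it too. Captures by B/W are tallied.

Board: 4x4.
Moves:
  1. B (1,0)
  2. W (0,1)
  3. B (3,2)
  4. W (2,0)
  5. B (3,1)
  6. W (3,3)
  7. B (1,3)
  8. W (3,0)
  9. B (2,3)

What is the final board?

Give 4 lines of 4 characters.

Move 1: B@(1,0) -> caps B=0 W=0
Move 2: W@(0,1) -> caps B=0 W=0
Move 3: B@(3,2) -> caps B=0 W=0
Move 4: W@(2,0) -> caps B=0 W=0
Move 5: B@(3,1) -> caps B=0 W=0
Move 6: W@(3,3) -> caps B=0 W=0
Move 7: B@(1,3) -> caps B=0 W=0
Move 8: W@(3,0) -> caps B=0 W=0
Move 9: B@(2,3) -> caps B=1 W=0

Answer: .W..
B..B
W..B
WBB.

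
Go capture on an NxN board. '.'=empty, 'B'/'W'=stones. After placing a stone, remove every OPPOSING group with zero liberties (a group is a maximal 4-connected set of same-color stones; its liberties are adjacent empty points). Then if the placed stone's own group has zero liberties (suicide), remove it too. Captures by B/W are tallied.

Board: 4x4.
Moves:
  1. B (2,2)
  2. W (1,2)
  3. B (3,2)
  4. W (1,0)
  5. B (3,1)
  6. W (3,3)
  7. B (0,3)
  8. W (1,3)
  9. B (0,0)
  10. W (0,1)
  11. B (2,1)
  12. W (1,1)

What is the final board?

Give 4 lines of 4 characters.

Answer: .W.B
WWWW
.BB.
.BBW

Derivation:
Move 1: B@(2,2) -> caps B=0 W=0
Move 2: W@(1,2) -> caps B=0 W=0
Move 3: B@(3,2) -> caps B=0 W=0
Move 4: W@(1,0) -> caps B=0 W=0
Move 5: B@(3,1) -> caps B=0 W=0
Move 6: W@(3,3) -> caps B=0 W=0
Move 7: B@(0,3) -> caps B=0 W=0
Move 8: W@(1,3) -> caps B=0 W=0
Move 9: B@(0,0) -> caps B=0 W=0
Move 10: W@(0,1) -> caps B=0 W=1
Move 11: B@(2,1) -> caps B=0 W=1
Move 12: W@(1,1) -> caps B=0 W=1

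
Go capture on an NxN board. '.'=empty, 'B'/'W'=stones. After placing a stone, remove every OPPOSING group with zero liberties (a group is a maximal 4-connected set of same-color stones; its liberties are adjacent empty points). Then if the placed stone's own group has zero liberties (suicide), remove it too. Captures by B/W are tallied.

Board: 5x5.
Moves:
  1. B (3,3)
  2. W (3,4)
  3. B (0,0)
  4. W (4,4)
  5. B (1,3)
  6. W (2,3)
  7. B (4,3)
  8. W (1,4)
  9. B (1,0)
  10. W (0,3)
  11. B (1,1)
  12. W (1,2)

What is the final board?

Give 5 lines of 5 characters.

Answer: B..W.
BBW.W
...W.
...BW
...BW

Derivation:
Move 1: B@(3,3) -> caps B=0 W=0
Move 2: W@(3,4) -> caps B=0 W=0
Move 3: B@(0,0) -> caps B=0 W=0
Move 4: W@(4,4) -> caps B=0 W=0
Move 5: B@(1,3) -> caps B=0 W=0
Move 6: W@(2,3) -> caps B=0 W=0
Move 7: B@(4,3) -> caps B=0 W=0
Move 8: W@(1,4) -> caps B=0 W=0
Move 9: B@(1,0) -> caps B=0 W=0
Move 10: W@(0,3) -> caps B=0 W=0
Move 11: B@(1,1) -> caps B=0 W=0
Move 12: W@(1,2) -> caps B=0 W=1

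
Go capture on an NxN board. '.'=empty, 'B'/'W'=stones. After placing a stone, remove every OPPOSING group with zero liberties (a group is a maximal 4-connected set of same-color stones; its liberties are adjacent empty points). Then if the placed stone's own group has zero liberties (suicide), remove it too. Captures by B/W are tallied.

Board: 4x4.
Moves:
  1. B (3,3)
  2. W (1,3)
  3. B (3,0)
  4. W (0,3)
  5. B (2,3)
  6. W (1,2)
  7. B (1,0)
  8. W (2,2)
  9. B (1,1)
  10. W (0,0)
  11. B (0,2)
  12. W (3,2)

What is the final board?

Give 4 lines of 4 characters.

Answer: W.BW
BBWW
..W.
B.W.

Derivation:
Move 1: B@(3,3) -> caps B=0 W=0
Move 2: W@(1,3) -> caps B=0 W=0
Move 3: B@(3,0) -> caps B=0 W=0
Move 4: W@(0,3) -> caps B=0 W=0
Move 5: B@(2,3) -> caps B=0 W=0
Move 6: W@(1,2) -> caps B=0 W=0
Move 7: B@(1,0) -> caps B=0 W=0
Move 8: W@(2,2) -> caps B=0 W=0
Move 9: B@(1,1) -> caps B=0 W=0
Move 10: W@(0,0) -> caps B=0 W=0
Move 11: B@(0,2) -> caps B=0 W=0
Move 12: W@(3,2) -> caps B=0 W=2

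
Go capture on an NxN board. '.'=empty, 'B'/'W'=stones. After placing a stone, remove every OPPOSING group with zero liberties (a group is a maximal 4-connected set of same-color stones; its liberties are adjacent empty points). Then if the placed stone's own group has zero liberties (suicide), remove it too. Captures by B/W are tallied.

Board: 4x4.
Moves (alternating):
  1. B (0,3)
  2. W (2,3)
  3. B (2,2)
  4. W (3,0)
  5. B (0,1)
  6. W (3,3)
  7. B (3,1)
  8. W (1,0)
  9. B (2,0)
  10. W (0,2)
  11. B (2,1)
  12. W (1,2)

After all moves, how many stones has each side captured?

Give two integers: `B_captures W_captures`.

Move 1: B@(0,3) -> caps B=0 W=0
Move 2: W@(2,3) -> caps B=0 W=0
Move 3: B@(2,2) -> caps B=0 W=0
Move 4: W@(3,0) -> caps B=0 W=0
Move 5: B@(0,1) -> caps B=0 W=0
Move 6: W@(3,3) -> caps B=0 W=0
Move 7: B@(3,1) -> caps B=0 W=0
Move 8: W@(1,0) -> caps B=0 W=0
Move 9: B@(2,0) -> caps B=1 W=0
Move 10: W@(0,2) -> caps B=1 W=0
Move 11: B@(2,1) -> caps B=1 W=0
Move 12: W@(1,2) -> caps B=1 W=0

Answer: 1 0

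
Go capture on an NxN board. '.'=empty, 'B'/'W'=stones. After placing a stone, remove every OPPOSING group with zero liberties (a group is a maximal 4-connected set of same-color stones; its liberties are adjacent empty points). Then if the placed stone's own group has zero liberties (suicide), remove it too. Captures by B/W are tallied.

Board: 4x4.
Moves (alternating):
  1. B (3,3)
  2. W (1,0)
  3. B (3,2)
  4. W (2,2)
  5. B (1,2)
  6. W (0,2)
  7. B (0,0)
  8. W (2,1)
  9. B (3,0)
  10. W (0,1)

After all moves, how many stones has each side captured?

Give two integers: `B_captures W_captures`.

Answer: 0 1

Derivation:
Move 1: B@(3,3) -> caps B=0 W=0
Move 2: W@(1,0) -> caps B=0 W=0
Move 3: B@(3,2) -> caps B=0 W=0
Move 4: W@(2,2) -> caps B=0 W=0
Move 5: B@(1,2) -> caps B=0 W=0
Move 6: W@(0,2) -> caps B=0 W=0
Move 7: B@(0,0) -> caps B=0 W=0
Move 8: W@(2,1) -> caps B=0 W=0
Move 9: B@(3,0) -> caps B=0 W=0
Move 10: W@(0,1) -> caps B=0 W=1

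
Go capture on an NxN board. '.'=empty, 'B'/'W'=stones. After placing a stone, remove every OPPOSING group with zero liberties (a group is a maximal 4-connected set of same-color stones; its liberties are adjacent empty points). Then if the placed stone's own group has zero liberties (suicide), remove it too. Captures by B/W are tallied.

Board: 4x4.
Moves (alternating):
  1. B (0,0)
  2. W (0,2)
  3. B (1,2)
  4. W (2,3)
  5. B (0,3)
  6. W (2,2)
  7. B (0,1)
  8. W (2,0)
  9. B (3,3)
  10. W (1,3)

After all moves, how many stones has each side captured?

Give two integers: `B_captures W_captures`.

Answer: 1 0

Derivation:
Move 1: B@(0,0) -> caps B=0 W=0
Move 2: W@(0,2) -> caps B=0 W=0
Move 3: B@(1,2) -> caps B=0 W=0
Move 4: W@(2,3) -> caps B=0 W=0
Move 5: B@(0,3) -> caps B=0 W=0
Move 6: W@(2,2) -> caps B=0 W=0
Move 7: B@(0,1) -> caps B=1 W=0
Move 8: W@(2,0) -> caps B=1 W=0
Move 9: B@(3,3) -> caps B=1 W=0
Move 10: W@(1,3) -> caps B=1 W=0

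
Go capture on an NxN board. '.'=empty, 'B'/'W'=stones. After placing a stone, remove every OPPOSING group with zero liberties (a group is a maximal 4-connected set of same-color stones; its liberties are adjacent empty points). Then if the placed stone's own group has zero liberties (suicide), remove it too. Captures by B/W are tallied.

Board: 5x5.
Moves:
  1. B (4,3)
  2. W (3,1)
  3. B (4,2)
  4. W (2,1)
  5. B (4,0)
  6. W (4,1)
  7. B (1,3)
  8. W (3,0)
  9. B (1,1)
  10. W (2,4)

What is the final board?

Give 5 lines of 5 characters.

Answer: .....
.B.B.
.W..W
WW...
.WBB.

Derivation:
Move 1: B@(4,3) -> caps B=0 W=0
Move 2: W@(3,1) -> caps B=0 W=0
Move 3: B@(4,2) -> caps B=0 W=0
Move 4: W@(2,1) -> caps B=0 W=0
Move 5: B@(4,0) -> caps B=0 W=0
Move 6: W@(4,1) -> caps B=0 W=0
Move 7: B@(1,3) -> caps B=0 W=0
Move 8: W@(3,0) -> caps B=0 W=1
Move 9: B@(1,1) -> caps B=0 W=1
Move 10: W@(2,4) -> caps B=0 W=1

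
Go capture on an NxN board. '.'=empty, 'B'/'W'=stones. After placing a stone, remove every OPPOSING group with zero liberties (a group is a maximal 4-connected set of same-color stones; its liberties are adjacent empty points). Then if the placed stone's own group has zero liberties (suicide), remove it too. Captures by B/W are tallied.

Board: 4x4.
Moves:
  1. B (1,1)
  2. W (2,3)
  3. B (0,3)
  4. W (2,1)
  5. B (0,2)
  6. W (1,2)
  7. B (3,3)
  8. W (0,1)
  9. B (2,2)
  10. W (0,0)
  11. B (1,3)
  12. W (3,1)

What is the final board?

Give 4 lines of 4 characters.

Answer: WWBB
.B.B
.WB.
.W.B

Derivation:
Move 1: B@(1,1) -> caps B=0 W=0
Move 2: W@(2,3) -> caps B=0 W=0
Move 3: B@(0,3) -> caps B=0 W=0
Move 4: W@(2,1) -> caps B=0 W=0
Move 5: B@(0,2) -> caps B=0 W=0
Move 6: W@(1,2) -> caps B=0 W=0
Move 7: B@(3,3) -> caps B=0 W=0
Move 8: W@(0,1) -> caps B=0 W=0
Move 9: B@(2,2) -> caps B=0 W=0
Move 10: W@(0,0) -> caps B=0 W=0
Move 11: B@(1,3) -> caps B=2 W=0
Move 12: W@(3,1) -> caps B=2 W=0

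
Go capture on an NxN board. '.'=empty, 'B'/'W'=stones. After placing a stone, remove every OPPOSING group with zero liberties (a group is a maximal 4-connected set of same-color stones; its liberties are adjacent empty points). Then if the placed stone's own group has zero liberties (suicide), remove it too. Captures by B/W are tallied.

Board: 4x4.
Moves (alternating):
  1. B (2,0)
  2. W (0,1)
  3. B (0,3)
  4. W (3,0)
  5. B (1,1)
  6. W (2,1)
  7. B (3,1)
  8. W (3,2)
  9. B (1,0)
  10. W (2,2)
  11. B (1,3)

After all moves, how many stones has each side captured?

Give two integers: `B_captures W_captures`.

Move 1: B@(2,0) -> caps B=0 W=0
Move 2: W@(0,1) -> caps B=0 W=0
Move 3: B@(0,3) -> caps B=0 W=0
Move 4: W@(3,0) -> caps B=0 W=0
Move 5: B@(1,1) -> caps B=0 W=0
Move 6: W@(2,1) -> caps B=0 W=0
Move 7: B@(3,1) -> caps B=1 W=0
Move 8: W@(3,2) -> caps B=1 W=0
Move 9: B@(1,0) -> caps B=1 W=0
Move 10: W@(2,2) -> caps B=1 W=0
Move 11: B@(1,3) -> caps B=1 W=0

Answer: 1 0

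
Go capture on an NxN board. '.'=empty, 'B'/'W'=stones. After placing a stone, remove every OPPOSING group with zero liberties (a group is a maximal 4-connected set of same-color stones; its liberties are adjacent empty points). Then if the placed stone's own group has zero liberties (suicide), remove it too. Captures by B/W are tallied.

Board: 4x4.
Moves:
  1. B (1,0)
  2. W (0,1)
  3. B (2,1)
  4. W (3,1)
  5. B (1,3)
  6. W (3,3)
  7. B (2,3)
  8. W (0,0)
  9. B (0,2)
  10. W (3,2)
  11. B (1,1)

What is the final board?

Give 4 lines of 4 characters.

Move 1: B@(1,0) -> caps B=0 W=0
Move 2: W@(0,1) -> caps B=0 W=0
Move 3: B@(2,1) -> caps B=0 W=0
Move 4: W@(3,1) -> caps B=0 W=0
Move 5: B@(1,3) -> caps B=0 W=0
Move 6: W@(3,3) -> caps B=0 W=0
Move 7: B@(2,3) -> caps B=0 W=0
Move 8: W@(0,0) -> caps B=0 W=0
Move 9: B@(0,2) -> caps B=0 W=0
Move 10: W@(3,2) -> caps B=0 W=0
Move 11: B@(1,1) -> caps B=2 W=0

Answer: ..B.
BB.B
.B.B
.WWW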